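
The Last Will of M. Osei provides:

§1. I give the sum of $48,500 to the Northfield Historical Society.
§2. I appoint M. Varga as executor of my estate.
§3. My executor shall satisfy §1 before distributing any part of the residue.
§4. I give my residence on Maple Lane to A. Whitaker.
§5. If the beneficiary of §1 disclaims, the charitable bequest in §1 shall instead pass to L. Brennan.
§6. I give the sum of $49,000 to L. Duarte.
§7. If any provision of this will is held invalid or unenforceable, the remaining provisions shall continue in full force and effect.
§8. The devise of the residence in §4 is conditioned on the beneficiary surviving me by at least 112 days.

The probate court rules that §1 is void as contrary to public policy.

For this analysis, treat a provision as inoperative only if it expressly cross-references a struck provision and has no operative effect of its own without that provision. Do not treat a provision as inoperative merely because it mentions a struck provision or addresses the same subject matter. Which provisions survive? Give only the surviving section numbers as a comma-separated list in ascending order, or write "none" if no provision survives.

§1 is struck. §3 has no operative effect of its own apart from §1 and is therefore inoperative. The only function of §5 is the alternative disposition for §1, so it cannot stand once §1 is removed. Under the severability clause in §7, the remaining provisions continue in force. That leaves §2, §4, §6, §7, and §8 in effect.

2, 4, 6, 7, 8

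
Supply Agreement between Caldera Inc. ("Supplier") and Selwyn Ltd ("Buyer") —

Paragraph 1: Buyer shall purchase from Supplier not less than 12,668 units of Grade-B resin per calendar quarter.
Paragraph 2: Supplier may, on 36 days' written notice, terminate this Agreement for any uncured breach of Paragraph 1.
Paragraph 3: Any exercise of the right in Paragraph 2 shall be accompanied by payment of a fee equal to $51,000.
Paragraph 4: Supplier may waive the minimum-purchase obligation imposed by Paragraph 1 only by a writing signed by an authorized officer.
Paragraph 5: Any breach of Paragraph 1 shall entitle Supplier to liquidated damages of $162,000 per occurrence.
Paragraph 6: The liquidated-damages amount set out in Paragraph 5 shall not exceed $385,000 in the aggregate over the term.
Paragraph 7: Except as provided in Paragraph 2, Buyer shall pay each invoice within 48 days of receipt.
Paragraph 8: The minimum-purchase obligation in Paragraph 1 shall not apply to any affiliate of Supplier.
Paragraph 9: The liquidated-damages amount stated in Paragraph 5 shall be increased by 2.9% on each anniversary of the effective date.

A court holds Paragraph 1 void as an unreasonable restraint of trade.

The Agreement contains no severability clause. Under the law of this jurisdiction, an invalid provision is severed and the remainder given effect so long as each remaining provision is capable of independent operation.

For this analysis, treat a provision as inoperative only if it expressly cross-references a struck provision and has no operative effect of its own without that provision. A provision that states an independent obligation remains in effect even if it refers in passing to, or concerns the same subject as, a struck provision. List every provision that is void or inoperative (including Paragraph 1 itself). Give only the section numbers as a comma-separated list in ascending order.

Paragraph 1 is struck. The only function of Paragraph 2 is the termination right for breach of Paragraph 1, so it cannot stand once Paragraph 1 is removed. The only function of Paragraph 4 is the waiver condition for Paragraph 1, so it cannot stand once Paragraph 1 is removed. Paragraph 5 operates only by reference to Paragraph 1, so it falls with Paragraph 1. Paragraph 8 operates only by reference to Paragraph 1, so it falls with Paragraph 1. Paragraph 3 operates only by reference to Paragraph 2, so it falls with Paragraph 2. Paragraph 6 has no operative effect of its own apart from Paragraph 5 and is therefore inoperative. Paragraph 9 has no operative effect of its own apart from Paragraph 5 and is therefore inoperative. Paragraph 7 mentions Paragraph 2 but its own obligation stands independently of Paragraph 2, so Paragraph 7 is not affected. With no severability clause, the stated default rule severs what cannot stand and enforces each remaining provision that can operate on its own. Only Paragraph 7 remains in effect.

1, 2, 3, 4, 5, 6, 8, 9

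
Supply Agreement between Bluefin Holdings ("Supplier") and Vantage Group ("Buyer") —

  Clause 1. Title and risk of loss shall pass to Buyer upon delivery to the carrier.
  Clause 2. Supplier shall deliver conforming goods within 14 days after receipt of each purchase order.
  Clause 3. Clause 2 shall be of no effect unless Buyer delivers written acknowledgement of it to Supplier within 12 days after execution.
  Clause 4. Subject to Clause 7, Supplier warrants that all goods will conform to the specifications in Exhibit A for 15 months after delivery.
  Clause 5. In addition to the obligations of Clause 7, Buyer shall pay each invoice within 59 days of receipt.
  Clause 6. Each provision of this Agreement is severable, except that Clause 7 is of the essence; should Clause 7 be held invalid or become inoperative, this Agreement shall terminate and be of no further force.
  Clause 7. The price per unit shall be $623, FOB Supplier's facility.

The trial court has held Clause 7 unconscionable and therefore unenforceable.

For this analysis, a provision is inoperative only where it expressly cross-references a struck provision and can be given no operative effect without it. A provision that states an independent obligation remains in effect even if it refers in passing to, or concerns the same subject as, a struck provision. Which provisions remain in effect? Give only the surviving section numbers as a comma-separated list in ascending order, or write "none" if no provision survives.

Clause 7 is struck. Nothing else in the Agreement is defined by reference to Clause 7. Clause 6 makes Clause 7 an essential term, and Clause 7 is the provision held invalid; under Clause 6, the entire Agreement is therefore void. No provision of the Agreement survives.

none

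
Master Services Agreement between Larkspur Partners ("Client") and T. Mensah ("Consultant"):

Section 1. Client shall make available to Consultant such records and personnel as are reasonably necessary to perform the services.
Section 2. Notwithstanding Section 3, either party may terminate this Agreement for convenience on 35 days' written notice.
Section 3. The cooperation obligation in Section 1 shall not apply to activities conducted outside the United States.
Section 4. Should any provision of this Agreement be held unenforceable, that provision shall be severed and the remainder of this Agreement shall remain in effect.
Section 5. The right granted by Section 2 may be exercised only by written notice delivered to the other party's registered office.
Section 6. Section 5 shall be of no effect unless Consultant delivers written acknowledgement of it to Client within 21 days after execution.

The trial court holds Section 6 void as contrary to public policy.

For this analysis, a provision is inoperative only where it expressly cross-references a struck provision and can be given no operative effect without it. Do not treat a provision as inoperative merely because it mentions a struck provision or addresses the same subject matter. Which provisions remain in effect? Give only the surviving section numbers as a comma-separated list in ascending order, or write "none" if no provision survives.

1, 2, 3, 4, 5

Section 6 is struck. No other provision's operative terms depend on Section 6. Section 4 is a severability clause and preserves every provision that can still be given independent effect. That leaves Section 1, Section 2, Section 3, Section 4, and Section 5 in effect.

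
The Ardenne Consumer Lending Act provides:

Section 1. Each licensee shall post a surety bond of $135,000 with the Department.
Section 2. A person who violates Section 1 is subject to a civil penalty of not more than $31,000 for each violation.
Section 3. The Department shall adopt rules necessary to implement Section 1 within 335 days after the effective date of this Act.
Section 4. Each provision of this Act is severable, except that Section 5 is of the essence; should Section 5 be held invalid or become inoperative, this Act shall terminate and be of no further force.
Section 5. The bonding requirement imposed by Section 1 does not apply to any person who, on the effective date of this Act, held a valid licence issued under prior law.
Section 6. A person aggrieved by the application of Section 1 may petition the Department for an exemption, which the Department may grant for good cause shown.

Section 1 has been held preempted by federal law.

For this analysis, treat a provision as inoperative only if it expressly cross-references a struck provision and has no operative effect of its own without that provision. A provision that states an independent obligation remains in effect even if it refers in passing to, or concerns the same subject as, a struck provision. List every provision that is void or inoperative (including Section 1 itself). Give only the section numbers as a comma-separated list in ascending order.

1, 2, 3, 4, 5, 6

Section 1 is struck. The only function of Section 2 is the civil penalty for violating Section 1, so it cannot stand once Section 1 is removed. Section 3 merely fixes the rulemaking mandate for Section 1; with Section 1 gone it has nothing to operate on and falls away. Section 5 merely fixes the grandfather exemption from Section 1; with Section 1 gone it has nothing to operate on and falls away. Section 6 merely fixes the exemption procedure for Section 1; with Section 1 gone it has nothing to operate on and falls away. Section 4 makes Section 5 an essential term, and Section 5 has been rendered inoperative by the cascade; under Section 4, the entire Act is therefore void. No provision of the Act survives.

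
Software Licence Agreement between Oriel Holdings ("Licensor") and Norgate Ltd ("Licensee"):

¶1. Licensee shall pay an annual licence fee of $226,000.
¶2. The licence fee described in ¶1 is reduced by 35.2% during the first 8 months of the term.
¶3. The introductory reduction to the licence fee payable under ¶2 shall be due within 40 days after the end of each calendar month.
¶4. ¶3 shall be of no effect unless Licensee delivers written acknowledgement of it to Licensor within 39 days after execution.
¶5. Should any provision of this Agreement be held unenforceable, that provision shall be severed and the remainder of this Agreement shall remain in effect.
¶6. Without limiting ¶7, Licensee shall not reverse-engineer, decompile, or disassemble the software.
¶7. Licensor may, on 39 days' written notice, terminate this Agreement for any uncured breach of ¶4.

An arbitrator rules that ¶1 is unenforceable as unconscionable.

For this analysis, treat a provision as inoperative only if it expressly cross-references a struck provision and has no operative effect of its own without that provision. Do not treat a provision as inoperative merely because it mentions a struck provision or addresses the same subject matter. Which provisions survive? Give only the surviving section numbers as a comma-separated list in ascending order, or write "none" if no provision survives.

5, 6

¶1 is struck. ¶2 has no operative effect of its own apart from ¶1 and is therefore inoperative. ¶3 has no operative effect of its own apart from ¶2 and is therefore inoperative. The only function of ¶4 is the acknowledgement condition for ¶3, so it cannot stand once ¶3 is removed. The only function of ¶7 is the termination right for breach of ¶4, so it cannot stand once ¶4 is removed. Although ¶6 refers to ¶7, its operative terms do not depend on ¶7, so it remains in effect. ¶5 is a severability clause and preserves every provision that can still be given independent effect. ¶5 and ¶6 remain in effect.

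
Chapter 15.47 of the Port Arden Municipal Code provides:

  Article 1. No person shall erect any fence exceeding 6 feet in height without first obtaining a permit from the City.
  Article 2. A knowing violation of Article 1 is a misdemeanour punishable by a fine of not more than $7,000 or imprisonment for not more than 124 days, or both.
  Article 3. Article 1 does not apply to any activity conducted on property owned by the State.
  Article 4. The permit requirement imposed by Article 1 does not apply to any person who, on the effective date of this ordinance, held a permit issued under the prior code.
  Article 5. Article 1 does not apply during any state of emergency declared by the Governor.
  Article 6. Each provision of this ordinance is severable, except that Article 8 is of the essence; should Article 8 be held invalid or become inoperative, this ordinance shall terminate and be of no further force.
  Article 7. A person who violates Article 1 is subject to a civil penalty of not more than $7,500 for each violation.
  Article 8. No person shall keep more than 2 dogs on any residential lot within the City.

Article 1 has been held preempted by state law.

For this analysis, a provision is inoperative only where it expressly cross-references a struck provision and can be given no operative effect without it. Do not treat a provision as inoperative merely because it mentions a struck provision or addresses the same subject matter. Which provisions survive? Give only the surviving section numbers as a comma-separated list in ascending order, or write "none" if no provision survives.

Article 1 is struck. Article 2 merely fixes the criminal penalty for violating Article 1; with Article 1 gone it has nothing to operate on and falls away. Article 3 has no operative effect of its own apart from Article 1 and is therefore inoperative. Article 4 operates only by reference to Article 1, so it falls with Article 1. Article 5 operates only by reference to Article 1, so it falls with Article 1. Article 7 has no operative effect of its own apart from Article 1 and is therefore inoperative. Article 6 makes Article 8 an essential term, but Article 8 is unaffected, so the severability proviso in Article 6 preserves the remaining provisions. The provisions still in force are Article 6 and Article 8.

6, 8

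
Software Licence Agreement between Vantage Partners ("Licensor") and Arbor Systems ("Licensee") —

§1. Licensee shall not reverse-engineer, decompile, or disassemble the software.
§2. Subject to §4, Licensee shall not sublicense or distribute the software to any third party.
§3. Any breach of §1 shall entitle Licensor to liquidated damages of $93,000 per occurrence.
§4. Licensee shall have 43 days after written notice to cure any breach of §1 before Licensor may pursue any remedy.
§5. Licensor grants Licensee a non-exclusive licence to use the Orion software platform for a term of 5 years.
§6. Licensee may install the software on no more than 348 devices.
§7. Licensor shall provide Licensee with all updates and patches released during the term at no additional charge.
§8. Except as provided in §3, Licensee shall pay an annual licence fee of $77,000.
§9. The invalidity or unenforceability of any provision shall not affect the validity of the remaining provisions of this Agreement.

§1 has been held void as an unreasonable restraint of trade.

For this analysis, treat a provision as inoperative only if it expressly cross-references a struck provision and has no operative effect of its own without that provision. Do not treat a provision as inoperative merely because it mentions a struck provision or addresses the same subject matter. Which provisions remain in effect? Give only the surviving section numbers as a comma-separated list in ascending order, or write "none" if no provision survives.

2, 5, 6, 7, 8, 9

§1 is struck. §3 operates only by reference to §1, so it falls with §1. §4 operates only by reference to §1, so it falls with §1. §2 mentions §4 but its own obligation stands independently of §4, so §2 is not affected. Although §8 refers to §3, its operative terms do not depend on §3, so it remains in effect. §9 is a severability clause and preserves every provision that can still be given independent effect. That leaves §2, §5, §6, §7, §8, and §9 in effect.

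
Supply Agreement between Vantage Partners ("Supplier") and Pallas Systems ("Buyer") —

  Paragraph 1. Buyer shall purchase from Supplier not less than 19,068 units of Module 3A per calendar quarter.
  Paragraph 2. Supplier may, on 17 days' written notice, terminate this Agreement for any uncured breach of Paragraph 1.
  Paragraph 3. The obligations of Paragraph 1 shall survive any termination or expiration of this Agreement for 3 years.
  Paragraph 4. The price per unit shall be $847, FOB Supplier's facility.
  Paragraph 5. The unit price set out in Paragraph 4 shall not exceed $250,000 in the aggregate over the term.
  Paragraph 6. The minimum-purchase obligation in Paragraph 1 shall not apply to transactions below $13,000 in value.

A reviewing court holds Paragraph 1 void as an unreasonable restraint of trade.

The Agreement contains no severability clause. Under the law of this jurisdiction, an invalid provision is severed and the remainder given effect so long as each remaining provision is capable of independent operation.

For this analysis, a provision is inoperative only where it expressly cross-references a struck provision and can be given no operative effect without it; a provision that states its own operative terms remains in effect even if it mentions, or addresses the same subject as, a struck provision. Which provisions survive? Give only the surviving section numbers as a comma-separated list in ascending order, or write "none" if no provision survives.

Paragraph 1 is struck. Paragraph 2 has no operative effect of its own apart from Paragraph 1 and is therefore inoperative. Paragraph 3 merely fixes the survival period for Paragraph 1; with Paragraph 1 gone it has nothing to operate on and falls away. The whole of Paragraph 6 is the carve-out from the minimum-purchase obligation, defined by reference to Paragraph 1, so Paragraph 6 cannot stand once Paragraph 1 is removed. With no severability clause, the stated default rule severs what cannot stand and enforces each remaining provision that can operate on its own. The provisions still in force are Paragraph 4 and Paragraph 5.

4, 5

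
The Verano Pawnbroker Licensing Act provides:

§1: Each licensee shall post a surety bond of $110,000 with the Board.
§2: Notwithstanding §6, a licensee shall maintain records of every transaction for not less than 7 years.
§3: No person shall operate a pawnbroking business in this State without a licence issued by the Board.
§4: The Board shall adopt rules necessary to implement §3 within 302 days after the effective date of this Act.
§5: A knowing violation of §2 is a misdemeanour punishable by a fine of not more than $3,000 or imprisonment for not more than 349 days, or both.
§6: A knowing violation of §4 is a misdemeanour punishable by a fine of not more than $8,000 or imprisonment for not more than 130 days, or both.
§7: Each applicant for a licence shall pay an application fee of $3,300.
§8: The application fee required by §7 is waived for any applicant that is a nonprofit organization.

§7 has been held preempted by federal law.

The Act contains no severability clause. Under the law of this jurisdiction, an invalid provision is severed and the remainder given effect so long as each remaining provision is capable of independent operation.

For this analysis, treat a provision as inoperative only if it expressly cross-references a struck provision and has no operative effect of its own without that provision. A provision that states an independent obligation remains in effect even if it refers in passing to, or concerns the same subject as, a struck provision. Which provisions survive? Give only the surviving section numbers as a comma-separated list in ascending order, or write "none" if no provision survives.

§7 is struck. §8 operates only by reference to §7, so it falls with §7. With no severability clause, the stated default rule severs what cannot stand and enforces each remaining provision that can operate on its own. That leaves §1, §2, §3, §4, §5, and §6 in effect.

1, 2, 3, 4, 5, 6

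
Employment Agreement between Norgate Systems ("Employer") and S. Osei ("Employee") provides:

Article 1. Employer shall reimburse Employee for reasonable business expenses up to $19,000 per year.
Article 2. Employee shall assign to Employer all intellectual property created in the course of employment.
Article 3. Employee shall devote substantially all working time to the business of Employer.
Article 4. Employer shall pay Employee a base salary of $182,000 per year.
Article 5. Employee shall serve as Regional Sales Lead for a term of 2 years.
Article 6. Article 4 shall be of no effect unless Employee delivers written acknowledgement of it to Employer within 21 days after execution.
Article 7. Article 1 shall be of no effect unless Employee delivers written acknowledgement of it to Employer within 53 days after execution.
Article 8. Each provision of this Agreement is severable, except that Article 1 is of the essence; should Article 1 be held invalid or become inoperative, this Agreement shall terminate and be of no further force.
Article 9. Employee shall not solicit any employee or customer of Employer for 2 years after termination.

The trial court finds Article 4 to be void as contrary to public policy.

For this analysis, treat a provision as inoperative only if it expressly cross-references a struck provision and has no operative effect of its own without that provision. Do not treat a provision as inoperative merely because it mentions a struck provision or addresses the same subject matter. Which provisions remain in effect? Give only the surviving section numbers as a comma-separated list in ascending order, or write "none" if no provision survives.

Article 4 is struck. Article 6 merely fixes the acknowledgement condition for Article 4; with Article 4 gone it has nothing to operate on and falls away. Article 8 makes Article 1 an essential term, but Article 1 is unaffected, so the severability proviso in Article 8 preserves the remaining provisions. The provisions still in force are Article 1, Article 2, Article 3, Article 5, Article 7, Article 8, and Article 9.

1, 2, 3, 5, 7, 8, 9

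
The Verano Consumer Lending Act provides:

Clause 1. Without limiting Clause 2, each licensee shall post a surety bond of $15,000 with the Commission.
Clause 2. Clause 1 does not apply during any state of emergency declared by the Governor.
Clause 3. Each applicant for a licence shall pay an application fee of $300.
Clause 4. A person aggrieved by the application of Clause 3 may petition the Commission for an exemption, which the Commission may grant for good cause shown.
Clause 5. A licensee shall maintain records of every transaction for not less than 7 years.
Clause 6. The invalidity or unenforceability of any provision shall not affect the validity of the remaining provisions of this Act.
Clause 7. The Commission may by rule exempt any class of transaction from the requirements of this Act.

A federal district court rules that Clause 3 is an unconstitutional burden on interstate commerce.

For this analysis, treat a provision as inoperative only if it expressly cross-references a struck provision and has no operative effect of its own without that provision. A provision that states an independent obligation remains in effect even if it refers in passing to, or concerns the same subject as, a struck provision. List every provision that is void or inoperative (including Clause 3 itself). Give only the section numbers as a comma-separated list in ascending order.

3, 4

Clause 3 is struck. The only function of Clause 4 is the exemption procedure for Clause 3, so it cannot stand once Clause 3 is removed. Under the severability clause in Clause 6, the remaining provisions continue in force. Clause 1, Clause 2, Clause 5, Clause 6, and Clause 7 remain in effect.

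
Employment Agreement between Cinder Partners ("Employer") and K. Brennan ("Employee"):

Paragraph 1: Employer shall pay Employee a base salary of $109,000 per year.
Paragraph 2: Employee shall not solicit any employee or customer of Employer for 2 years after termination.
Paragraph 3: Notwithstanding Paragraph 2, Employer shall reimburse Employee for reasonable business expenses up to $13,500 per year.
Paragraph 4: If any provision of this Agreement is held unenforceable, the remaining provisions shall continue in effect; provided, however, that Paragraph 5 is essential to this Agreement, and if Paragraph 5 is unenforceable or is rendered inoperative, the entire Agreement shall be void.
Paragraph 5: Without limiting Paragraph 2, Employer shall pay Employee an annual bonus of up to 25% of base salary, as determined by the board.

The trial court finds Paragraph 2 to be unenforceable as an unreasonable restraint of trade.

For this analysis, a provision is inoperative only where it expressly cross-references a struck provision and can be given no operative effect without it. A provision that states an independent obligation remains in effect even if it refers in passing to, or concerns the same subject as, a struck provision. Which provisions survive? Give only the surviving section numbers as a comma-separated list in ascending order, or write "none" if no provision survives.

1, 3, 4, 5

Paragraph 2 is struck. Although Paragraph 3 refers to Paragraph 2, its operative terms do not depend on Paragraph 2, so it remains in effect. Paragraph 5 mentions Paragraph 2 but its own obligation stands independently of Paragraph 2, so Paragraph 5 is not affected. Nothing else in the Agreement is defined by reference to Paragraph 2. Paragraph 4 makes Paragraph 5 an essential term, but Paragraph 5 is unaffected, so the severability proviso in Paragraph 4 preserves the remaining provisions. Paragraph 1, Paragraph 3, Paragraph 4, and Paragraph 5 remain in effect.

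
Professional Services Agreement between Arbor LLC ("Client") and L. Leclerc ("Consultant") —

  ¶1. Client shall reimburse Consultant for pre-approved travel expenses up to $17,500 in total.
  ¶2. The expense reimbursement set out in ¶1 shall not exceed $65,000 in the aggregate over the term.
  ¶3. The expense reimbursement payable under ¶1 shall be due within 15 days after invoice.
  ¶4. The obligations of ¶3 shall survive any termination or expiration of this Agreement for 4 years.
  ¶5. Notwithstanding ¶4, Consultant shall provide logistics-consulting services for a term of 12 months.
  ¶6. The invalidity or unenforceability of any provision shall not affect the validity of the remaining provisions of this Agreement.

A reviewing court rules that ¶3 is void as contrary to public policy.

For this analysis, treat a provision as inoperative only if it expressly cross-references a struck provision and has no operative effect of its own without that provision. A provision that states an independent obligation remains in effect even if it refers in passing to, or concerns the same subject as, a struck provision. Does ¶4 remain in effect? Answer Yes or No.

No

¶3 is struck. ¶4 has no operative effect of its own apart from ¶3 and is therefore inoperative. Although ¶5 refers to ¶4, its operative terms do not depend on ¶4, so it remains in effect. ¶6 is a severability clause and preserves every provision that can still be given independent effect. The provisions still in force are ¶1, ¶2, ¶5, and ¶6. ¶4 is among the inoperative provisions, so the answer is no.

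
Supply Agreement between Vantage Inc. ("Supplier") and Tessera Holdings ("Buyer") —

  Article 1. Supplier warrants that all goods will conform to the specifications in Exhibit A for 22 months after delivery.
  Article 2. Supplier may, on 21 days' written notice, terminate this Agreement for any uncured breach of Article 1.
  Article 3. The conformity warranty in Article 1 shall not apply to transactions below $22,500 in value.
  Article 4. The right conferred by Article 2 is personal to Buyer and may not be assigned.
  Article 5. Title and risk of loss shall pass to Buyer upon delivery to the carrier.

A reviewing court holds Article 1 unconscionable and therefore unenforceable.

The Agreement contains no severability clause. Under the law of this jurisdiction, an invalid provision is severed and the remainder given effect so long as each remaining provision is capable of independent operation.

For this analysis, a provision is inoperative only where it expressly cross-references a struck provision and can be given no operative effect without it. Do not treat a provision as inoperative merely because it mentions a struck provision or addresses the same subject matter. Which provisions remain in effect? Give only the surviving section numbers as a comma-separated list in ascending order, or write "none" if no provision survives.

5

Article 1 is struck. Article 2 merely fixes the termination right for breach of Article 1; with Article 1 gone it has nothing to operate on and falls away. Article 3 does nothing except set the carve-out from the conformity warranty by reference to Article 1; with Article 1 gone it has no independent effect and is inoperative. Article 4 merely fixes the non-assignment of Article 2; with Article 2 gone it has nothing to operate on and falls away. Under the stated default rule, only provisions that cannot operate independently fall away; the rest are enforced. Only Article 5 remains in effect.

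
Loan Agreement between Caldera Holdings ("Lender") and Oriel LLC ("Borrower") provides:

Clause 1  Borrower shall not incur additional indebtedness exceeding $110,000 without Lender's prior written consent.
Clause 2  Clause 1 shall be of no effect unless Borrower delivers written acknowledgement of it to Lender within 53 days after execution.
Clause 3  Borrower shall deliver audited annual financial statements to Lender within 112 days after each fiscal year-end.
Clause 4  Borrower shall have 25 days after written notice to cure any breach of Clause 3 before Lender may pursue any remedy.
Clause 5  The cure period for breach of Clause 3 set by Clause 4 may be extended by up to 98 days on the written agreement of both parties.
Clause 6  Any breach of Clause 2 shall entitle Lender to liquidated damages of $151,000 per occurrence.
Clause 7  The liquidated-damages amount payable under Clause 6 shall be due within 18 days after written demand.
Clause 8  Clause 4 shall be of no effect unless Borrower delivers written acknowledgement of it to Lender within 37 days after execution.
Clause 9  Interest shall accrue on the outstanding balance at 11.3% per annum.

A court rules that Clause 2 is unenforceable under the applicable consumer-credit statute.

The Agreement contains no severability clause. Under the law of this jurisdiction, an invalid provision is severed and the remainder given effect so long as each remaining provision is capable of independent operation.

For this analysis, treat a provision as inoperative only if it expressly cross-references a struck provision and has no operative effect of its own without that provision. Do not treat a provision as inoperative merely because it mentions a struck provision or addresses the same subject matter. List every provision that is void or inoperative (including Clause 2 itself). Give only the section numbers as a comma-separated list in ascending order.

Clause 2 is struck. Clause 6 has no operative effect of its own apart from Clause 2 and is therefore inoperative. Clause 7 has no operative effect of its own apart from Clause 6 and is therefore inoperative. Under the stated default rule, only provisions that cannot operate independently fall away; the rest are enforced. The provisions still in force are Clause 1, Clause 3, Clause 4, Clause 5, Clause 8, and Clause 9.

2, 6, 7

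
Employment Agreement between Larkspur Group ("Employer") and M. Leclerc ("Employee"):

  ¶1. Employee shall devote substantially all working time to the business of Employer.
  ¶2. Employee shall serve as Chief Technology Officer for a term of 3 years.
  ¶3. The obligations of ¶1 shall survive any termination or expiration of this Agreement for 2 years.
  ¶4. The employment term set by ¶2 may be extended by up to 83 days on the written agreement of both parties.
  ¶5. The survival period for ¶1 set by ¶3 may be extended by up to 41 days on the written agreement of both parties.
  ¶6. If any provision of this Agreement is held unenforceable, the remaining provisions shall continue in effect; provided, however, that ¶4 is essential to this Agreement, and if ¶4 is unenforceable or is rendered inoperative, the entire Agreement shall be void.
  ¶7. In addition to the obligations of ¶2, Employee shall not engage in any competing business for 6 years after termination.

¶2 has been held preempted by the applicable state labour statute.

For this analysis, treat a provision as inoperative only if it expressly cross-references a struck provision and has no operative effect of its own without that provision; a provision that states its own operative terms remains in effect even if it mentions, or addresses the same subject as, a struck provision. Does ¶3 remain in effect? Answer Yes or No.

¶2 is struck. The whole of ¶4 is the extension of the employment term, defined by reference to ¶2, so ¶4 cannot stand once ¶2 is removed. ¶6 makes ¶4 an essential term, and ¶4 has been rendered inoperative by the cascade; under ¶6, the entire Agreement is therefore void. No provision of the Agreement survives. ¶3 is among the inoperative provisions, so the answer is no.

No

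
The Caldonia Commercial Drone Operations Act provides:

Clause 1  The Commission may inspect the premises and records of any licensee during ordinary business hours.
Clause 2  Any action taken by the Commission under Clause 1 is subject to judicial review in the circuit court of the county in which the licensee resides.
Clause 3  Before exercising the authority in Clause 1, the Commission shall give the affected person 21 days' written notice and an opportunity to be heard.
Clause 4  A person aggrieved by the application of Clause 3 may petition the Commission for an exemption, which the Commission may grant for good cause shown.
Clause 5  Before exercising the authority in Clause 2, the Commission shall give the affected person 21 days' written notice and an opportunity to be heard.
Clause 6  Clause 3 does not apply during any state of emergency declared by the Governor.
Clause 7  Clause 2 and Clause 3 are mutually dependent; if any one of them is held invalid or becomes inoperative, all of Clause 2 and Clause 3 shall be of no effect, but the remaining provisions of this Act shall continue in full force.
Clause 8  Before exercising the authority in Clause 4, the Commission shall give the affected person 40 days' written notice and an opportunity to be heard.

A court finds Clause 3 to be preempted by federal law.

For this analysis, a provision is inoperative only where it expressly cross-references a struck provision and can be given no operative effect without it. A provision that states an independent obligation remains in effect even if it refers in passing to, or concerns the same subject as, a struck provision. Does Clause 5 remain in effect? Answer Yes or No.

Clause 3 is struck. Clause 4 merely fixes the exemption procedure for Clause 3; with Clause 3 gone it has nothing to operate on and falls away. Clause 6 has no operative effect of its own apart from Clause 3 and is therefore inoperative. Clause 8 has no operative effect of its own apart from Clause 4 and is therefore inoperative. Clause 7 declares Clause 2 and Clause 3 mutually dependent; since one of them has fallen, all of them are of no effect. That brings down Clause 2 as well. Clause 5 in turn depends solely on a provision now struck and likewise falls. The remainder continues in force under Clause 7. That leaves Clause 1 and Clause 7 in effect. Clause 5 is among the inoperative provisions, so the answer is no.

No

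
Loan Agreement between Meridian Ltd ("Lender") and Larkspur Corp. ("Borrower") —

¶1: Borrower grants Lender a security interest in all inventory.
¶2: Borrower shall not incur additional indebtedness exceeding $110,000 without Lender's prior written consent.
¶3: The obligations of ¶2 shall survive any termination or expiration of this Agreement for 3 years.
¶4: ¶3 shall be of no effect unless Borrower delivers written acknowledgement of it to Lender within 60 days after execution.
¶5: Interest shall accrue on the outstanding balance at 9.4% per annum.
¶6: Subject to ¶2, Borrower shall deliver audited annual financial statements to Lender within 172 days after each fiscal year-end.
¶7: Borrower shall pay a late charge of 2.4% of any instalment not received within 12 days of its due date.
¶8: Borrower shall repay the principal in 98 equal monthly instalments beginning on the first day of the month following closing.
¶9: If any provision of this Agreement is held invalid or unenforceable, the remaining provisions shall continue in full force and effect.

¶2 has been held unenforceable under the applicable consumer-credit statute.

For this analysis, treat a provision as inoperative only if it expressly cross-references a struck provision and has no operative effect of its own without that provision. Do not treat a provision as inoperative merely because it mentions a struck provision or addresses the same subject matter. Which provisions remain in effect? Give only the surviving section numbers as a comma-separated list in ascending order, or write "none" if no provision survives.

1, 5, 6, 7, 8, 9

¶2 is struck. ¶3 has no operative effect of its own apart from ¶2 and is therefore inoperative. ¶4 has no operative effect of its own apart from ¶3 and is therefore inoperative. ¶6 mentions ¶2 but its own obligation stands independently of ¶2, so ¶6 is not affected. ¶9 is a severability clause and preserves every provision that can still be given independent effect. The provisions still in force are ¶1, ¶5, ¶6, ¶7, ¶8, and ¶9.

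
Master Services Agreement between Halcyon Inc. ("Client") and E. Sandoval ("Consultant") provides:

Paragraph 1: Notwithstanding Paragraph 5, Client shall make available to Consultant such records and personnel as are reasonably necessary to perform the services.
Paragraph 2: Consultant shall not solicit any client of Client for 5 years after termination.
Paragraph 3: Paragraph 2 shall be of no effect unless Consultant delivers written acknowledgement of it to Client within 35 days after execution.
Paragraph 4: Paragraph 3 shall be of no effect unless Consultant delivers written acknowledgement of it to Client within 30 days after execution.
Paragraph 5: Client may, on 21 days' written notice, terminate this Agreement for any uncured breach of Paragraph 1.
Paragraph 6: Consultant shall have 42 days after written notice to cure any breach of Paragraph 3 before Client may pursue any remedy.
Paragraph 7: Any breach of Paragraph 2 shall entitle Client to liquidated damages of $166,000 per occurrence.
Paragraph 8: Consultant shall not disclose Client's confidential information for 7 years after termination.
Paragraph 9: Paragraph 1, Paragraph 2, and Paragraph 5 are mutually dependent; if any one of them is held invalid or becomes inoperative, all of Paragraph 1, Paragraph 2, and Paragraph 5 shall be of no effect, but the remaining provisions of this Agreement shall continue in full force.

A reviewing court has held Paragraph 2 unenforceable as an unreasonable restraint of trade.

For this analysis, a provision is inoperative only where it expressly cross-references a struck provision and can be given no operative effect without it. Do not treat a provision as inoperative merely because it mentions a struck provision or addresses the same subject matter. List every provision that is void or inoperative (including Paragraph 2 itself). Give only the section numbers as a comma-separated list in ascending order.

1, 2, 3, 4, 5, 6, 7

Paragraph 2 is struck. Paragraph 3 has no operative effect of its own apart from Paragraph 2 and is therefore inoperative. Paragraph 7 has no operative effect of its own apart from Paragraph 2 and is therefore inoperative. The only function of Paragraph 4 is the acknowledgement condition for Paragraph 3, so it cannot stand once Paragraph 3 is removed. Paragraph 6 merely fixes the cure period for breach of Paragraph 3; with Paragraph 3 gone it has nothing to operate on and falls away. Paragraph 9 declares Paragraph 1, Paragraph 2, and Paragraph 5 mutually dependent; since one of them has fallen, all of them are of no effect. That brings down Paragraph 1 and Paragraph 5 as well. The remainder continues in force under Paragraph 9. Paragraph 8 and Paragraph 9 remain in effect.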